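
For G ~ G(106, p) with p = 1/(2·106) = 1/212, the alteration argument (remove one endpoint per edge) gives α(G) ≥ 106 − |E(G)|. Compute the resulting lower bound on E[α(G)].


E[|E(G)|] = C(106, 2)·p = 5565 · (1/212) = 105/4.
E[α(G)] ≥ n − E[|E(G)|] = 106 − 105/4 = 319/4.
Numerically: ≈ 79.75000.
(This is only a lower bound; the true E[α(G)] may be larger.)

E[α(G)] ≥ 319/4 ≈ 79.75000.


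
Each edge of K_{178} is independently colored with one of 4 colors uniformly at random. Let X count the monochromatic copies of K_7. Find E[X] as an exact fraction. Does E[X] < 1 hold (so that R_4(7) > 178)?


E[X] = C(178, 7) · 4^{1 − 21} = 996867063280 · 4^{−20} = 996867063280/1099511627776.
As a reduced fraction: E[X] = 62304191455/68719476736 ≈ 0.907.
Is E[X] < 1? YES.
Since E[X] < 1, there exists a 4-coloring of K_{178} with no monochromatic K_7; hence R_4(7) > 178.

E[X] = 62304191455/68719476736 ≈ 0.907; E[X] < 1, so R_4(7) > 178.


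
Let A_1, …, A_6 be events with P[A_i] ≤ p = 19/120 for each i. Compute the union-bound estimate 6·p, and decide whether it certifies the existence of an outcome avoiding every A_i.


Union bound: P[∪_{i=1}^{6} A_i] ≤ Σ_i P[A_i] ≤ 6·p = 6·(19/120) = 19/20.
Numerically: 19/20 ≈ 0.9500.
Is 19/20 < 1? YES.
Since P[∪ A_i] ≤ 19/20 < 1, the complement has P[∩ A_i^c] ≥ 1 − 19/20 = 1/20 > 0, so some outcome avoids every A_i.

6·p = 19/20 ≈ 0.9500; existence CERTIFIED by the union bound.


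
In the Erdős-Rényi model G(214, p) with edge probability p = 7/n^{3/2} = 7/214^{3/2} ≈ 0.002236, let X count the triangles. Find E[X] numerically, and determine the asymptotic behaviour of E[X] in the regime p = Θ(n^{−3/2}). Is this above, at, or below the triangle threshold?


Number of potential triangles: C(214, 3) = 1610564.
Each occurs with probability p³ ≈ (0.002236)³ ≈ 1.1179751e-08.
By linearity: E[X] = C(214, 3)·p³ ≈ 1610564 · 1.1179751e-08 ≈ 0.01801.
Since α = 3/2 > 1, p = c/n^{3/2} = o(1/n) is below the triangle threshold p ~ 1/n. Asymptotically E[X] ~ (c³/6)·n^{3(1−α)} = (7³/6)·n^{-1.5} → 0, so by Markov's inequality G has no triangles w.h.p.

E[X] ≈ 0.01801; in regime p = Θ(1/n^{3/2}) E[X] tends to 0 (below the triangle threshold p ~ 1/n).


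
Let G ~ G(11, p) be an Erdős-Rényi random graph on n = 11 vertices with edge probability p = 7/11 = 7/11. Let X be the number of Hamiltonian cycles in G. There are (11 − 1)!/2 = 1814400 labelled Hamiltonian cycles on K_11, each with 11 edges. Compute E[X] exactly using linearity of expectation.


K_11 has (11 − 1)!/2 = 1814400 labelled Hamiltonian cycles.
For each such Hamiltonian cycle H, let X_H = 1 if all 11 edges of H are present in G. Then P[X_H = 1] = p^{11} = (7/11)^{11} = 1977326743/285311670611.
Summing the indicators: E[X] = Σ_H E[X_H] = 1814400 · p^{11} = 1814400 · 1977326743/285311670611 = 3587661642499200/285311670611.
Numerically: E[X] ≈ 1.257e+04.

E[X] = 1814400 · (7/11)^{11} = 3587661642499200/285311670611 ≈ 1.257e+04.


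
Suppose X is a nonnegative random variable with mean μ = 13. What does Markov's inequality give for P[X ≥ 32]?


μ = E[X] = 13, a = 32.
Markov: P[X ≥ 32] ≤ μ/a = (13)/32 = 13/32.
Numerically: ≈ 0.4062.
(Since a = 32 > μ = 13.0000, the bound 13/32 is < 1 and informative.)

P[X ≥ 32] ≤ 13/32 ≈ 0.4062.


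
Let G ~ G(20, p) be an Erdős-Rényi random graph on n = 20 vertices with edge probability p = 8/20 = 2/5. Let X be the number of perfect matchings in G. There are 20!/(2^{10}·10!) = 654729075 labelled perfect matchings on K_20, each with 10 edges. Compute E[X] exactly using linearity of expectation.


K_20 has 20!/(2^{10}·10!) = 654729075 labelled perfect matchings.
For each such perfect matching H, let X_H = 1 if all 10 edges of H are present in G. Then P[X_H = 1] = p^{10} = (2/5)^{10} = 1024/9765625.
By linearity: E[X] = Σ_H E[X_H] = 654729075 · p^{10} = 654729075 · 1024/9765625 = 26817702912/390625.
Numerically: E[X] ≈ 68653.

E[X] = 654729075 · (2/5)^{10} = 26817702912/390625 ≈ 68653.


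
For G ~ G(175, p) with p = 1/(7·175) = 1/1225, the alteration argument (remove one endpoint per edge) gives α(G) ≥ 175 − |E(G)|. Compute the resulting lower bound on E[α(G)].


E[|E(G)|] = C(175, 2)·p = 15225 · (1/1225) = 87/7.
E[α(G)] ≥ n − E[|E(G)|] = 175 − 87/7 = 1138/7.
Numerically: ≈ 162.571429.
(This is only a lower bound; the true E[α(G)] may be larger.)

E[α(G)] ≥ 1138/7 ≈ 162.571429.


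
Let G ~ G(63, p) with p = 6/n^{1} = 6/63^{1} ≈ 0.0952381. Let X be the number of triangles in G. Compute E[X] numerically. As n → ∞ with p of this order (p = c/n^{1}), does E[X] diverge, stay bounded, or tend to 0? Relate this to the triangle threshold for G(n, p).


Number of potential triangles: C(63, 3) = 39711.
Each occurs with probability p³ ≈ (0.0952381)³ ≈ 8.63837599e-04.
By linearity: E[X] = C(63, 3)·p³ ≈ 39711 · 8.63837599e-04 ≈ 34.303855.
Here α = 1, so p = 6/n is exactly at the triangle threshold p ~ 1/n. Asymptotically E[X] → c³/6 = 6³/6 = 36 ≈ 36.000000, a bounded constant. In this regime the triangle count is asymptotically Poisson(c³/6).

E[X] ≈ 34.303855; in regime p = Θ(1/n^{1}) E[X] stays bounded (at the triangle threshold p ~ 1/n).


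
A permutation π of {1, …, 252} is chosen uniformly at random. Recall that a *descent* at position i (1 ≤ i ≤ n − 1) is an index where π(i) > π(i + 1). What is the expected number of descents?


Write X = Σ X_I over i = 1, …, 251, with X_I the indicator of one descent.
There are 251 indicators.
For each fixed i, the pair (π(i), π(i+1)) is a uniformly random ordered pair of distinct values from {1, …, 252}; by symmetry P[π(i) > π(i+1)] = 1/2.
By linearity: E[X] = 251 · (1/2) = (252 − 1) · (1/2) = 251/2 ≈ 125.5000.

E[X] = 251/2 = 125.5000.


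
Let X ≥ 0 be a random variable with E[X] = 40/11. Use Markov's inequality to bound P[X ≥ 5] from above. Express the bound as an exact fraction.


μ = E[X] = 40/11, a = 5.
Markov: P[X ≥ 5] ≤ μ/a = (40/11)/5 = 8/11.
Numerically: ≈ 0.727.
(Since a = 5 > μ = 3.636, the bound 8/11 is < 1 and informative.)

P[X ≥ 5] ≤ 8/11 ≈ 0.727.


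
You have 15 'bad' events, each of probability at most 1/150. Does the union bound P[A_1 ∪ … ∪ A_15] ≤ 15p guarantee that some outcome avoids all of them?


Union bound: P[∪_{i=1}^{15} A_i] ≤ Σ_i P[A_i] ≤ 15·p = 15·(1/150) = 1/10.
Numerically: 1/10 ≈ 0.1000.
Is 1/10 < 1? YES.
Since P[∪ A_i] ≤ 1/10 < 1, the complement has P[∩ A_i^c] ≥ 1 − 1/10 = 9/10 > 0, so some outcome avoids every A_i.

15·p = 1/10 ≈ 0.1000; existence CERTIFIED by the union bound.


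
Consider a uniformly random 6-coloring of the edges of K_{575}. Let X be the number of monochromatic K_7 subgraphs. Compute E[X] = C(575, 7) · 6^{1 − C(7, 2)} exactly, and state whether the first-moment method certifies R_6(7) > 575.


E[X] = C(575, 7) · 6^{1 − 21} = 3974871393896975 · 6^{−20} = 3974871393896975/3656158440062976.
As a reduced fraction: E[X] = 3974871393896975/3656158440062976 ≈ 1.0872.
Is E[X] < 1? NO.
Since E[X] ≥ 1, the first-moment bound is inconclusive at n = 575; it does NOT by itself certify R_6(7) > 575.

E[X] = 3974871393896975/3656158440062976 ≈ 1.0872; E[X] ≥ 1; first-moment method inconclusive here.


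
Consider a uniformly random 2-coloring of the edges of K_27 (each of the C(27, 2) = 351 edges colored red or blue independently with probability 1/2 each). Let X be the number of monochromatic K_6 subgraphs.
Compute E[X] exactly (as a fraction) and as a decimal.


Let X = Σ_S X_S over the C(27, 6) = 296010 subsets S of size 6, where X_S = 1 if the K_6 on S is monochromatic.
For a fixed S, the K_6 on S has C(6, 2) = 15 edges. P[all 15 edges red] = (1/2)^15, and likewise for blue, so P[monochromatic] = 2·(1/2)^15 = 2^{1 − 15} = 1/16384.
Summing: E[X] = C(27, 6) · 2^{1 − 15} = 296010 · 1/16384 = 148005/8192.
Numerically: E[X] ≈ 18.06702.

E[X] = C(27,6)·2^(1−C(6,2)) = 148005/8192 ≈ 18.06702.


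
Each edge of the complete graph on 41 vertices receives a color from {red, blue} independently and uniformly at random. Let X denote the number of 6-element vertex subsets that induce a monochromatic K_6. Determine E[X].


Let X = Σ_S X_S over the C(41, 6) = 4496388 subsets S of size 6, where X_S = 1 if the K_6 on S is monochromatic.
For a fixed S, the K_6 on S has C(6, 2) = 15 edges. P[all 15 edges red] = (1/2)^15, and likewise for blue, so P[monochromatic] = 2·(1/2)^15 = 2^{1 − 15} = 1/16384.
Summing: E[X] = C(41, 6) · 2^{1 − 15} = 4496388 · 1/16384 = 1124097/4096.
Numerically: E[X] ≈ 274.4377.

E[X] = C(41,6)·2^(1−C(6,2)) = 1124097/4096 ≈ 274.4377.


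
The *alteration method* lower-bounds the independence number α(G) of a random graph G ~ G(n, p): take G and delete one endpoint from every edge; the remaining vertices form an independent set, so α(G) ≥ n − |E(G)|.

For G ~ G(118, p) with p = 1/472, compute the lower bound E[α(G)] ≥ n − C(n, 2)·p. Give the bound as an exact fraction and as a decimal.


E[|E(G)|] = C(118, 2)·p = 6903 · (1/472) = 117/8.
E[α(G)] ≥ n − E[|E(G)|] = 118 − 117/8 = 827/8.
Numerically: ≈ 103.375000.
(This is only a lower bound; the true E[α(G)] may be larger.)

E[α(G)] ≥ 827/8 ≈ 103.375000.


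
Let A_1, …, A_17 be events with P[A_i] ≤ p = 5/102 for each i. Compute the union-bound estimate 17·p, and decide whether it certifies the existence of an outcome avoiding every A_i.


Union bound: P[∪_{i=1}^{17} A_i] ≤ Σ_i P[A_i] ≤ 17·p = 17·(5/102) = 5/6.
Numerically: 5/6 ≈ 0.833333.
Is 5/6 < 1? YES.
Since P[∪ A_i] ≤ 5/6 < 1, the complement has P[∩ A_i^c] ≥ 1 − 5/6 = 1/6 > 0, so some outcome avoids every A_i.

17·p = 5/6 ≈ 0.833333; existence CERTIFIED by the union bound.


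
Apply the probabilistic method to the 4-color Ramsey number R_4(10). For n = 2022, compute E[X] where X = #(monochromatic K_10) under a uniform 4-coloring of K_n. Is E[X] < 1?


E[X] = C(2022, 10) · 4^{1 − 45} = 307870445231474093395937796 · 4^{−44} = 307870445231474093395937796/309485009821345068724781056.
As a reduced fraction: E[X] = 76967611307868523348984449/77371252455336267181195264 ≈ 0.9948.
Is E[X] < 1? YES.
Since E[X] < 1, there exists a 4-coloring of K_{2022} with no monochromatic K_10; hence R_4(10) > 2022.

E[X] = 76967611307868523348984449/77371252455336267181195264 ≈ 0.9948; E[X] < 1, so R_4(10) > 2022.


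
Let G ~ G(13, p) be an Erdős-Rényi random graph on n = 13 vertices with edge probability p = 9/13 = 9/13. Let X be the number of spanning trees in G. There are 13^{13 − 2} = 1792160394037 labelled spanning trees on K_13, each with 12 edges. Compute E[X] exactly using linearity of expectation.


K_13 has 13^{13 − 2} = 1792160394037 labelled spanning trees.
For each such spanning tree H, let X_H = 1 if all 12 edges of H are present in G. Then P[X_H = 1] = p^{12} = (9/13)^{12} = 282429536481/23298085122481.
By linearity of expectation: E[X] = Σ_H E[X_H] = 1792160394037 · p^{12} = 1792160394037 · 282429536481/23298085122481 = 282429536481/13.
Numerically: E[X] ≈ 2.17e+10.

E[X] = 1792160394037 · (9/13)^{12} = 282429536481/13 ≈ 2.17e+10.


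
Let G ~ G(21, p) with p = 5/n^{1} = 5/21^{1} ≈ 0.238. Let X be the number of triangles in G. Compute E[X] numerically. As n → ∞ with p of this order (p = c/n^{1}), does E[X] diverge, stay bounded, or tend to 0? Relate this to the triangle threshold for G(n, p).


Number of potential triangles: C(21, 3) = 1330.
Each occurs with probability p³ ≈ (0.238)³ ≈ 1.34975e-02.
By linearity: E[X] = C(21, 3)·p³ ≈ 1330 · 1.34975e-02 ≈ 17.952.
Here α = 1, so p = 5/n is exactly at the triangle threshold p ~ 1/n. Asymptotically E[X] → c³/6 = 5³/6 = 125/6 ≈ 20.833, a bounded constant. In this regime the triangle count is asymptotically Poisson(c³/6).

E[X] ≈ 17.952; in regime p = Θ(1/n^{1}) E[X] stays bounded (at the triangle threshold p ~ 1/n).


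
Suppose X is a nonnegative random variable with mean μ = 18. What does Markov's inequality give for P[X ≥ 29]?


μ = E[X] = 18, a = 29.
Markov: P[X ≥ 29] ≤ μ/a = (18)/29 = 18/29.
Numerically: ≈ 0.621.
(Since a = 29 > μ = 18.000, the bound 18/29 is < 1 and informative.)

P[X ≥ 29] ≤ 18/29 ≈ 0.621.


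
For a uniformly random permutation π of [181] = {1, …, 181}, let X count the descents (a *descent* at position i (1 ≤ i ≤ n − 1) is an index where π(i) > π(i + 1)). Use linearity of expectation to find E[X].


Write X = Σ X_I over i = 1, …, 180, with X_I the indicator of one descent.
There are 180 indicators.
For each fixed i, the pair (π(i), π(i+1)) is a uniformly random ordered pair of distinct values from {1, …, 181}; by symmetry P[π(i) > π(i+1)] = 1/2.
By linearity: E[X] = 180 · (1/2) = (181 − 1) · (1/2) = 90 ≈ 90.0000.

E[X] = 90 = 90.0000.


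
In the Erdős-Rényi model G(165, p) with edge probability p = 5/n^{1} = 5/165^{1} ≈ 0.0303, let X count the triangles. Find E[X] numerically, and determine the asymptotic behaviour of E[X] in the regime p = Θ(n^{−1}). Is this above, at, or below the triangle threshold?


Number of potential triangles: C(165, 3) = 735130.
Each occurs with probability p³ ≈ (0.0303)³ ≈ 2.78265e-05.
By linearity: E[X] = C(165, 3)·p³ ≈ 735130 · 2.78265e-05 ≈ 20.456.
Here α = 1, so p = 5/n is exactly at the triangle threshold p ~ 1/n. Asymptotically E[X] → c³/6 = 5³/6 = 125/6 ≈ 20.833, a bounded constant. In this regime the triangle count is asymptotically Poisson(c³/6).

E[X] ≈ 20.456; in regime p = Θ(1/n^{1}) E[X] stays bounded (at the triangle threshold p ~ 1/n).


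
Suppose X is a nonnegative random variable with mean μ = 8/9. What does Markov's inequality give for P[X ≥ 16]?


μ = E[X] = 8/9, a = 16.
Markov: P[X ≥ 16] ≤ μ/a = (8/9)/16 = 1/18.
Numerically: ≈ 0.0556.
(Since a = 16 > μ = 0.8889, the bound 1/18 is < 1 and informative.)

P[X ≥ 16] ≤ 1/18 ≈ 0.0556.


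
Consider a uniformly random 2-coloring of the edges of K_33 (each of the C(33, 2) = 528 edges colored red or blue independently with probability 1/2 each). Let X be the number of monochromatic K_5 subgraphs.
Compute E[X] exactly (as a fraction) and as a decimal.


Let X = Σ_S X_S over the C(33, 5) = 237336 subsets S of size 5, where X_S = 1 if the K_5 on S is monochromatic.
For a fixed S, the K_5 on S has C(5, 2) = 10 edges. P[all 10 edges red] = (1/2)^10, and likewise for blue, so P[monochromatic] = 2·(1/2)^10 = 2^{1 − 10} = 1/512.
By linearity: E[X] = C(33, 5) · 2^{1 − 10} = 237336 · 1/512 = 29667/64.
Numerically: E[X] ≈ 463.546875.

E[X] = C(33,5)·2^(1−C(5,2)) = 29667/64 ≈ 463.546875.


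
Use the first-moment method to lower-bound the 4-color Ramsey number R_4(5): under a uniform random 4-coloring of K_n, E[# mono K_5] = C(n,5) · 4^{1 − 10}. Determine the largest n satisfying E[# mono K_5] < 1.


We need C(n, 5) · 4^{1 − 10} < 1, i.e. C(n, 5) < 4^{10 − 1} = 262144.
Check values of n near the boundary:
  n = 30: C(30, 5) = 142506; 142506 < 262144? YES
  n = 31: C(31, 5) = 169911; 169911 < 262144? YES
  n = 32: C(32, 5) = 201376; 201376 < 262144? YES
  n = 33: C(33, 5) = 237336; 237336 < 262144? YES
  n = 34: C(34, 5) = 278256; 278256 < 262144? NO
The largest n with C(n, 5) < 262144 is n = 33 (where E[X] = 29667/32768 ≈ 0.905365). Hence R_4(5) > 33, i.e. R_4(5) ≥ 34.

Largest n = 33; hence R_4(5) > 33.


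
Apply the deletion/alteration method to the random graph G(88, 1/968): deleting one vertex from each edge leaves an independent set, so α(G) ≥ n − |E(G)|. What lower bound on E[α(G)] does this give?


E[|E(G)|] = C(88, 2)·p = 3828 · (1/968) = 87/22.
E[α(G)] ≥ n − E[|E(G)|] = 88 − 87/22 = 1849/22.
Numerically: ≈ 84.045455.
(This is only a lower bound; the true E[α(G)] may be larger.)

E[α(G)] ≥ 1849/22 ≈ 84.045455.


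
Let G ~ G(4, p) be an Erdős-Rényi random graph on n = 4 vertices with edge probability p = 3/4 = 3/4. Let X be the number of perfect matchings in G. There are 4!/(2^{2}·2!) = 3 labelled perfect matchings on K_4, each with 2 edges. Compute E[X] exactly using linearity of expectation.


K_4 has 4!/(2^{2}·2!) = 3 labelled perfect matchings.
For each such perfect matching H, let X_H = 1 if all 2 edges of H are present in G. Then P[X_H = 1] = p^{2} = (3/4)^{2} = 9/16.
Summing the indicators: E[X] = Σ_H E[X_H] = 3 · p^{2} = 3 · 9/16 = 27/16.
Numerically: E[X] ≈ 1.6875.

E[X] = 3 · (3/4)^{2} = 27/16 ≈ 1.6875.


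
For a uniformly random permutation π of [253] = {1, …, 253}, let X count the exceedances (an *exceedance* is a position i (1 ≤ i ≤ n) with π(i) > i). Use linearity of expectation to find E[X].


Write X = Σ_{i=1}^{253} X_i, where X_i = 1_{π(i) > i}.
For each fixed i, π(i) is uniform over {1, …, 253} (marginal of a uniform permutation), so P[π(i) > i] = (n − i)/n. Summing: Σ_{i=1}^{253} (n − i)/n = (0 + 1 + … + 252)/253 = 253(253 − 1)/(2·253) = (253 − 1)/2.
Hence E[X] = Σ_{i=1}^{253} (253 − i)/253 = 126 ≈ 126.0000.

E[X] = 126 = 126.0000.


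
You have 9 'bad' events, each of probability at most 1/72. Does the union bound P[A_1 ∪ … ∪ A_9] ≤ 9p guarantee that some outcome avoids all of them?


Union bound: P[∪_{i=1}^{9} A_i] ≤ Σ_i P[A_i] ≤ 9·p = 9·(1/72) = 1/8.
Numerically: 1/8 ≈ 0.1250000.
Is 1/8 < 1? YES.
Since P[∪ A_i] ≤ 1/8 < 1, the complement has P[∩ A_i^c] ≥ 1 − 1/8 = 7/8 > 0, so some outcome avoids every A_i.

9·p = 1/8 ≈ 0.1250000; existence CERTIFIED by the union bound.


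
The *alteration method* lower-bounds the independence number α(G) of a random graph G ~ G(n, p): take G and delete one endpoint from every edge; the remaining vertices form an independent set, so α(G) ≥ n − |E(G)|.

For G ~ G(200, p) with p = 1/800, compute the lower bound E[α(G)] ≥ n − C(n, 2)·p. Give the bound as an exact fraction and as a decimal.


E[|E(G)|] = C(200, 2)·p = 19900 · (1/800) = 199/8.
E[α(G)] ≥ n − E[|E(G)|] = 200 − 199/8 = 1401/8.
Numerically: ≈ 175.125000.
(This is only a lower bound; the true E[α(G)] may be larger.)

E[α(G)] ≥ 1401/8 ≈ 175.125000.


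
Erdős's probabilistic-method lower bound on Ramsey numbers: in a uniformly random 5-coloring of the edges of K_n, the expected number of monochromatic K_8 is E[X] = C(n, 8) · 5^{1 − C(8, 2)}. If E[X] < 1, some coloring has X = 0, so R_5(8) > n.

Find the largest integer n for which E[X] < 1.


We need C(n, 8) · 5^{1 − 28} < 1, i.e. C(n, 8) < 5^{28 − 1} = 7450580596923828125.
Check values of n near the boundary:
  n = 862: C(862, 8) = 7317951015318931845; 7317951015318931845 < 7450580596923828125? YES
  n = 863: C(863, 8) = 7386423071602617757; 7386423071602617757 < 7450580596923828125? YES
  n = 864: C(864, 8) = 7455455062926006708; 7455455062926006708 < 7450580596923828125? NO
The largest n with C(n, 8) < 7450580596923828125 is n = 863 (where E[X] = 7386423071602617757/7450580596923828125 ≈ 0.9913889). Hence R_5(8) > 863, i.e. R_5(8) ≥ 864.

Largest n = 863; hence R_5(8) > 863.


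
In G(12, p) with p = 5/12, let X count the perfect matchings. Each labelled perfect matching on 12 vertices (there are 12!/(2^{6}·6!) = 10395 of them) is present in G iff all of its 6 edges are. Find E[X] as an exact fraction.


K_12 has 12!/(2^{6}·6!) = 10395 labelled perfect matchings.
For each such perfect matching H, let X_H = 1 if all 6 edges of H are present in G. Then P[X_H = 1] = p^{6} = (5/12)^{6} = 15625/2985984.
Summing the indicators: E[X] = Σ_H E[X_H] = 10395 · p^{6} = 10395 · 15625/2985984 = 6015625/110592.
Numerically: E[X] ≈ 54.395.

E[X] = 10395 · (5/12)^{6} = 6015625/110592 ≈ 54.395.


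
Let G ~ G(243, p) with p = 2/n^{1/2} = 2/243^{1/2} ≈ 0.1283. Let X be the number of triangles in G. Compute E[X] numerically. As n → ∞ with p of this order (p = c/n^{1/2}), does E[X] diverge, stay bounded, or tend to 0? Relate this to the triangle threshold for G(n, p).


Number of potential triangles: C(243, 3) = 2362041.
Each occurs with probability p³ ≈ (0.1283)³ ≈ 2.111935e-03.
By linearity: E[X] = C(243, 3)·p³ ≈ 2362041 · 2.111935e-03 ≈ 4988.4774.
Since α = 1/2 < 1, p = c/n^{1/2} ≫ 1/n is above the triangle threshold p ~ 1/n. Asymptotically E[X] ~ (c³/6)·n^{3(1−α)} = (2³/6)·n^{1.5} → ∞; triangles are abundant w.h.p.

E[X] ≈ 4988.4774; in regime p = Θ(1/n^{1/2}) E[X] diverges (above the triangle threshold p ~ 1/n).


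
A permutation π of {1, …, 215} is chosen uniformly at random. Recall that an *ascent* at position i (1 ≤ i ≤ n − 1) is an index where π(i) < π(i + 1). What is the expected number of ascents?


Write X = Σ X_I over i = 1, …, 214, with X_I the indicator of one ascent.
There are 214 indicators.
For each fixed i, the pair (π(i), π(i+1)) is a uniformly random ordered pair of distinct values from {1, …, 215}; by symmetry P[π(i) < π(i+1)] = 1/2.
By linearity: E[X] = 214 · (1/2) = (215 − 1) · (1/2) = 107 ≈ 107.000000.

E[X] = 107 = 107.000000.


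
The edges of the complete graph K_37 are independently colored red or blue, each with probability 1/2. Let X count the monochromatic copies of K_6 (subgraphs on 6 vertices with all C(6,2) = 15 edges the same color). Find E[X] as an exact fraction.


Let X = Σ_S X_S over the C(37, 6) = 2324784 subsets S of size 6, where X_S = 1 if the K_6 on S is monochromatic.
For a fixed S, the K_6 on S has C(6, 2) = 15 edges. P[all 15 edges red] = (1/2)^15, and likewise for blue, so P[monochromatic] = 2·(1/2)^15 = 2^{1 − 15} = 1/16384.
By linearity of expectation: E[X] = C(37, 6) · 2^{1 − 15} = 2324784 · 1/16384 = 145299/1024.
Numerically: E[X] ≈ 141.894.

E[X] = C(37,6)·2^(1−C(6,2)) = 145299/1024 ≈ 141.894.


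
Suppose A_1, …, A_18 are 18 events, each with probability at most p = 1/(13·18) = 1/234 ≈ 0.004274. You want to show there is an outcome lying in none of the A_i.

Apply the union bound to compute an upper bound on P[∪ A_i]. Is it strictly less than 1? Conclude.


Union bound: P[∪_{i=1}^{18} A_i] ≤ Σ_i P[A_i] ≤ 18·p = 18·(1/234) = 1/13.
Numerically: 1/13 ≈ 0.076923.
Is 1/13 < 1? YES.
Since P[∪ A_i] ≤ 1/13 < 1, the complement has P[∩ A_i^c] ≥ 1 − 1/13 = 12/13 > 0, so some outcome avoids every A_i.

18·p = 1/13 ≈ 0.076923; existence CERTIFIED by the union bound.


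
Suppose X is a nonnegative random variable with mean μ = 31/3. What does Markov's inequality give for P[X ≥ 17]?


μ = E[X] = 31/3, a = 17.
Markov: P[X ≥ 17] ≤ μ/a = (31/3)/17 = 31/51.
Numerically: ≈ 0.60784.
(Since a = 17 > μ = 10.33333, the bound 31/51 is < 1 and informative.)

P[X ≥ 17] ≤ 31/51 ≈ 0.60784.


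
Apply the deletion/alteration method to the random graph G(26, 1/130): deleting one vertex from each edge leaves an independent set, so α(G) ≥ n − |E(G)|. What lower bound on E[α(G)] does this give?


E[|E(G)|] = C(26, 2)·p = 325 · (1/130) = 5/2.
E[α(G)] ≥ n − E[|E(G)|] = 26 − 5/2 = 47/2.
Numerically: ≈ 23.500000.
(This is only a lower bound; the true E[α(G)] may be larger.)

E[α(G)] ≥ 47/2 ≈ 23.500000.


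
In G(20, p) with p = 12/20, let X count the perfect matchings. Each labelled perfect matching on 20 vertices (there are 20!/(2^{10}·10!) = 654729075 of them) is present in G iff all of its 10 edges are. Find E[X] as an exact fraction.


K_20 has 20!/(2^{10}·10!) = 654729075 labelled perfect matchings.
For each such perfect matching H, let X_H = 1 if all 10 edges of H are present in G. Then P[X_H = 1] = p^{10} = (3/5)^{10} = 59049/9765625.
Summing the indicators: E[X] = Σ_H E[X_H] = 654729075 · p^{10} = 654729075 · 59049/9765625 = 1546443885987/390625.
Numerically: E[X] ≈ 3.9589e+06.

E[X] = 654729075 · (3/5)^{10} = 1546443885987/390625 ≈ 3.9589e+06.


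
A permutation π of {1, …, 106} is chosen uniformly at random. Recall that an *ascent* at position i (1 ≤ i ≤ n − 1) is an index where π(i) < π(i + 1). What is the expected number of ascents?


Write X = Σ X_I over i = 1, …, 105, with X_I the indicator of one ascent.
There are 105 indicators.
For each fixed i, the pair (π(i), π(i+1)) is a uniformly random ordered pair of distinct values from {1, …, 106}; by symmetry P[π(i) < π(i+1)] = 1/2.
By linearity: E[X] = 105 · (1/2) = (106 − 1) · (1/2) = 105/2 ≈ 52.500000.

E[X] = 105/2 = 52.500000.


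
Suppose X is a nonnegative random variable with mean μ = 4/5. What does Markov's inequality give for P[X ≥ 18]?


μ = E[X] = 4/5, a = 18.
Markov: P[X ≥ 18] ≤ μ/a = (4/5)/18 = 2/45.
Numerically: ≈ 0.044444.
(Since a = 18 > μ = 0.800000, the bound 2/45 is < 1 and informative.)

P[X ≥ 18] ≤ 2/45 ≈ 0.044444.


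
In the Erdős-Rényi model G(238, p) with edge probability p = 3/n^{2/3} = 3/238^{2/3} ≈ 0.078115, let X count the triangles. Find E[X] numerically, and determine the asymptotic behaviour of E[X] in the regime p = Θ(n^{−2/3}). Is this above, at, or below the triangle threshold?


Number of potential triangles: C(238, 3) = 2218636.
Each occurs with probability p³ ≈ (0.078115)³ ≈ 4.7666125e-04.
By linearity: E[X] = C(238, 3)·p³ ≈ 2218636 · 4.7666125e-04 ≈ 1057.53782.
Since α = 2/3 < 1, p = c/n^{2/3} ≫ 1/n is above the triangle threshold p ~ 1/n. Asymptotically E[X] ~ (c³/6)·n^{3(1−α)} = (3³/6)·n^{1} → ∞; triangles are abundant w.h.p.

E[X] ≈ 1057.53782; in regime p = Θ(1/n^{2/3}) E[X] diverges (above the triangle threshold p ~ 1/n).


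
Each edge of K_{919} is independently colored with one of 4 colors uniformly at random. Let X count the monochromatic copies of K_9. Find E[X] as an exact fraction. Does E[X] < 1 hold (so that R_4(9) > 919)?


E[X] = C(919, 9) · 4^{1 − 36} = 1238828681639563077558 · 4^{−35} = 1238828681639563077558/1180591620717411303424.
As a reduced fraction: E[X] = 619414340819781538779/590295810358705651712 ≈ 1.04933.
Is E[X] < 1? NO.
Since E[X] ≥ 1, the first-moment bound is inconclusive at n = 919; it does NOT by itself certify R_4(9) > 919.

E[X] = 619414340819781538779/590295810358705651712 ≈ 1.04933; E[X] ≥ 1; first-moment method inconclusive here.


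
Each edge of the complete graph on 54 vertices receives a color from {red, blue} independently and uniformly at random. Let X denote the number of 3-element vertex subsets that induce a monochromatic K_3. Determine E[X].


Let X = Σ_S X_S over the C(54, 3) = 24804 subsets S of size 3, where X_S = 1 if the K_3 on S is monochromatic.
For a fixed S, the K_3 on S has C(3, 2) = 3 edges. P[all 3 edges red] = (1/2)^3, and likewise for blue, so P[monochromatic] = 2·(1/2)^3 = 2^{1 − 3} = 1/4.
By linearity: E[X] = C(54, 3) · 2^{1 − 3} = 24804 · 1/4 = 6201.
Numerically: E[X] ≈ 6201.00000.

E[X] = C(54,3)·2^(1−C(3,2)) = 6201 ≈ 6201.00000.


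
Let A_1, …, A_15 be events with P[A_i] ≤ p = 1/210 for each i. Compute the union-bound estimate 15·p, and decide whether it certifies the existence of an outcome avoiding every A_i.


Union bound: P[∪_{i=1}^{15} A_i] ≤ Σ_i P[A_i] ≤ 15·p = 15·(1/210) = 1/14.
Numerically: 1/14 ≈ 0.071429.
Is 1/14 < 1? YES.
Since P[∪ A_i] ≤ 1/14 < 1, the complement has P[∩ A_i^c] ≥ 1 − 1/14 = 13/14 > 0, so some outcome avoids every A_i.

15·p = 1/14 ≈ 0.071429; existence CERTIFIED by the union bound.


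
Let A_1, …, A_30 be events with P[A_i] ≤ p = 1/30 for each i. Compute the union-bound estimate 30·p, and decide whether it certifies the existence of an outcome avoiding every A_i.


Union bound: P[∪_{i=1}^{30} A_i] ≤ Σ_i P[A_i] ≤ 30·p = 30·(1/30) = 1.
Numerically: 1 ≈ 1.000.
Is 1 < 1? NO.
Since the bound 1 is ≥ 1, the union bound is uninformative here; it does NOT by itself certify existence.

30·p = 1 ≈ 1.000; existence NOT certified by the union bound.


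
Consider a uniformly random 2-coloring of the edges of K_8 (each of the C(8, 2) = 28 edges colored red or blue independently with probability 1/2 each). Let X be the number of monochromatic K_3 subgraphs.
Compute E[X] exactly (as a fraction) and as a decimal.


Let X = Σ_S X_S over the C(8, 3) = 56 subsets S of size 3, where X_S = 1 if the K_3 on S is monochromatic.
For a fixed S, the K_3 on S has C(3, 2) = 3 edges. P[all 3 edges red] = (1/2)^3, and likewise for blue, so P[monochromatic] = 2·(1/2)^3 = 2^{1 − 3} = 1/4.
By linearity of expectation: E[X] = C(8, 3) · 2^{1 − 3} = 56 · 1/4 = 14.
Numerically: E[X] ≈ 14.000.

E[X] = C(8,3)·2^(1−C(3,2)) = 14 ≈ 14.000.


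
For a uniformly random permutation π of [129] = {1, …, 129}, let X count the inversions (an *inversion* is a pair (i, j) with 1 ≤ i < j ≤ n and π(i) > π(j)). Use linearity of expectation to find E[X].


Write X = Σ X_I over the C(129, 2) = 8256 pairs i < j, with X_I the indicator of one inversion.
There are 8256 indicators.
For each fixed pair i < j, the values π(i) and π(j) are two distinct elements of {1, …, 129} in uniformly random order; by symmetry P[π(i) > π(j)] = 1/2.
By linearity: E[X] = 8256 · (1/2) = C(129, 2) · (1/2) = 8256/2 = 4128 ≈ 4128.0000.

E[X] = 4128 = 4128.0000.


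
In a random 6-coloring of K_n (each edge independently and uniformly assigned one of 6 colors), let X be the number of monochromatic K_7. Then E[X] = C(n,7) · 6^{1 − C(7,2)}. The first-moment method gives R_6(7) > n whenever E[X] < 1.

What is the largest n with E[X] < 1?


We need C(n, 7) · 6^{1 − 21} < 1, i.e. C(n, 7) < 6^{21 − 1} = 3656158440062976.
Check values of n near the boundary:
  n = 567: C(567, 7) = 3601671315933933; 3601671315933933 < 3656158440062976? YES
  n = 568: C(568, 7) = 3646611956239704; 3646611956239704 < 3656158440062976? YES
  n = 569: C(569, 7) = 3692032389858348; 3692032389858348 < 3656158440062976? NO
  n = 570: C(570, 7) = 3737936877831720; 3737936877831720 < 3656158440062976? NO
  n = 571: C(571, 7) = 3784329711421830; 3784329711421830 < 3656158440062976? NO
The largest n with C(n, 7) < 3656158440062976 is n = 568 (where E[X] = 16882462760369/16926659444736 ≈ 0.9973889). Hence R_6(7) > 568, i.e. R_6(7) ≥ 569.

Largest n = 568; hence R_6(7) > 568.


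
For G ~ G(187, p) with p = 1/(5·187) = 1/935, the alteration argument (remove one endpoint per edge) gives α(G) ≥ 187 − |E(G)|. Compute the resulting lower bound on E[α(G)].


E[|E(G)|] = C(187, 2)·p = 17391 · (1/935) = 93/5.
E[α(G)] ≥ n − E[|E(G)|] = 187 − 93/5 = 842/5.
Numerically: ≈ 168.400.
(This is only a lower bound; the true E[α(G)] may be larger.)

E[α(G)] ≥ 842/5 ≈ 168.400.


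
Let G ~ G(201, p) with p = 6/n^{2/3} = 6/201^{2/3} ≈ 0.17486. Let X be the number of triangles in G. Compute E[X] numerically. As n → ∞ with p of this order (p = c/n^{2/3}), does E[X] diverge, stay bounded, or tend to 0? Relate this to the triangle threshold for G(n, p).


Number of potential triangles: C(201, 3) = 1333300.
Each occurs with probability p³ ≈ (0.17486)³ ≈ 5.3464023e-03.
By linearity: E[X] = C(201, 3)·p³ ≈ 1333300 · 5.3464023e-03 ≈ 7128.35821.
Since α = 2/3 < 1, p = c/n^{2/3} ≫ 1/n is above the triangle threshold p ~ 1/n. Asymptotically E[X] ~ (c³/6)·n^{3(1−α)} = (6³/6)·n^{1} → ∞; triangles are abundant w.h.p.

E[X] ≈ 7128.35821; in regime p = Θ(1/n^{2/3}) E[X] diverges (above the triangle threshold p ~ 1/n).


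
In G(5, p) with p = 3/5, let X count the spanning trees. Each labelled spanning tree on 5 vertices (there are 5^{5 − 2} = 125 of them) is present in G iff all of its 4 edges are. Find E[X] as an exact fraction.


K_5 has 5^{5 − 2} = 125 labelled spanning trees.
For each such spanning tree H, let X_H = 1 if all 4 edges of H are present in G. Then P[X_H = 1] = p^{4} = (3/5)^{4} = 81/625.
Summing the indicators: E[X] = Σ_H E[X_H] = 125 · p^{4} = 125 · 81/625 = 81/5.
Numerically: E[X] ≈ 16.2.

E[X] = 125 · (3/5)^{4} = 81/5 ≈ 16.2.


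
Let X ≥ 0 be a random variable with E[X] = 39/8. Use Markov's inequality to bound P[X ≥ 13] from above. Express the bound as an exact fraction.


μ = E[X] = 39/8, a = 13.
Markov: P[X ≥ 13] ≤ μ/a = (39/8)/13 = 3/8.
Numerically: ≈ 0.375.
(Since a = 13 > μ = 4.875, the bound 3/8 is < 1 and informative.)

P[X ≥ 13] ≤ 3/8 ≈ 0.375.


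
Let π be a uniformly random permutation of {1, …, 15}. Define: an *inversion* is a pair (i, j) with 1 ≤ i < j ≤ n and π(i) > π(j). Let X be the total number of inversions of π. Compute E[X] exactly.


Write X = Σ X_I over the C(15, 2) = 105 pairs i < j, with X_I the indicator of one inversion.
There are 105 indicators.
For each fixed pair i < j, the values π(i) and π(j) are two distinct elements of {1, …, 15} in uniformly random order; by symmetry P[π(i) > π(j)] = 1/2.
By linearity: E[X] = 105 · (1/2) = C(15, 2) · (1/2) = 105/2 = 105/2 ≈ 52.50000.

E[X] = 105/2 = 52.50000.


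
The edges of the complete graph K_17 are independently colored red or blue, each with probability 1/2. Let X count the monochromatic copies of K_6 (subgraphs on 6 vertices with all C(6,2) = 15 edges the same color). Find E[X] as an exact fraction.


Let X = Σ_S X_S over the C(17, 6) = 12376 subsets S of size 6, where X_S = 1 if the K_6 on S is monochromatic.
For a fixed S, the K_6 on S has C(6, 2) = 15 edges. P[all 15 edges red] = (1/2)^15, and likewise for blue, so P[monochromatic] = 2·(1/2)^15 = 2^{1 − 15} = 1/16384.
By linearity: E[X] = C(17, 6) · 2^{1 − 15} = 12376 · 1/16384 = 1547/2048.
Numerically: E[X] ≈ 0.755.

E[X] = C(17,6)·2^(1−C(6,2)) = 1547/2048 ≈ 0.755.


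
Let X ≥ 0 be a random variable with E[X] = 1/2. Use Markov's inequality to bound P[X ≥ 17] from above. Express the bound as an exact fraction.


μ = E[X] = 1/2, a = 17.
Markov: P[X ≥ 17] ≤ μ/a = (1/2)/17 = 1/34.
Numerically: ≈ 0.0294.
(Since a = 17 > μ = 0.5000, the bound 1/34 is < 1 and informative.)

P[X ≥ 17] ≤ 1/34 ≈ 0.0294.


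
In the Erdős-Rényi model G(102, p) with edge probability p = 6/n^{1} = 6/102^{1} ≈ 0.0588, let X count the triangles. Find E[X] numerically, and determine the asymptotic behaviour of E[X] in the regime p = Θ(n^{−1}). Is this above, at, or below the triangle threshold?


Number of potential triangles: C(102, 3) = 171700.
Each occurs with probability p³ ≈ (0.0588)³ ≈ 2.03542e-04.
By linearity: E[X] = C(102, 3)·p³ ≈ 171700 · 2.03542e-04 ≈ 34.948.
Here α = 1, so p = 6/n is exactly at the triangle threshold p ~ 1/n. Asymptotically E[X] → c³/6 = 6³/6 = 36 ≈ 36.000, a bounded constant. In this regime the triangle count is asymptotically Poisson(c³/6).

E[X] ≈ 34.948; in regime p = Θ(1/n^{1}) E[X] stays bounded (at the triangle threshold p ~ 1/n).


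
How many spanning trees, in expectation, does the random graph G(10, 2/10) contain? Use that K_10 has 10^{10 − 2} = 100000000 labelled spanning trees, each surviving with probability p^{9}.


K_10 has 10^{10 − 2} = 100000000 labelled spanning trees.
For each such spanning tree H, let X_H = 1 if all 9 edges of H are present in G. Then P[X_H = 1] = p^{9} = (1/5)^{9} = 1/1953125.
Summing the indicators: E[X] = Σ_H E[X_H] = 100000000 · p^{9} = 100000000 · 1/1953125 = 256/5.
Numerically: E[X] ≈ 51.2.

E[X] = 100000000 · (1/5)^{9} = 256/5 ≈ 51.2.


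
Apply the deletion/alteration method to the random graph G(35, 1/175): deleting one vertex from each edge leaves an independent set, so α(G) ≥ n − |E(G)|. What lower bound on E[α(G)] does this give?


E[|E(G)|] = C(35, 2)·p = 595 · (1/175) = 17/5.
E[α(G)] ≥ n − E[|E(G)|] = 35 − 17/5 = 158/5.
Numerically: ≈ 31.600000.
(This is only a lower bound; the true E[α(G)] may be larger.)

E[α(G)] ≥ 158/5 ≈ 31.600000.


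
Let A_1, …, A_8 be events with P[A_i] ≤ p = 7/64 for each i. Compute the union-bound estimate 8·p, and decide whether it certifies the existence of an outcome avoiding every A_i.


Union bound: P[∪_{i=1}^{8} A_i] ≤ Σ_i P[A_i] ≤ 8·p = 8·(7/64) = 7/8.
Numerically: 7/8 ≈ 0.8750000.
Is 7/8 < 1? YES.
Since P[∪ A_i] ≤ 7/8 < 1, the complement has P[∩ A_i^c] ≥ 1 − 7/8 = 1/8 > 0, so some outcome avoids every A_i.

8·p = 7/8 ≈ 0.8750000; existence CERTIFIED by the union bound.


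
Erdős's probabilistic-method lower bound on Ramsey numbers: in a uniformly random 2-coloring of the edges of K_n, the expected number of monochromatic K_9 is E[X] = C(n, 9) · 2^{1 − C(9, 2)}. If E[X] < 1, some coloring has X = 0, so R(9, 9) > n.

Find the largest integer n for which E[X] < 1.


We need C(n, 9) · 2^{1 − 36} < 1, i.e. C(n, 9) < 2^{36 − 1} = 34359738368.
Check values of n near the boundary:
  n = 64: C(64, 9) = 27540584512; 27540584512 < 34359738368? YES
  n = 65: C(65, 9) = 31966749880; 31966749880 < 34359738368? YES
  n = 66: C(66, 9) = 37014131440; 37014131440 < 34359738368? NO
The largest n with C(n, 9) < 34359738368 is n = 65 (where E[X] = 3995843735/4294967296 ≈ 0.9303549). Hence R(9, 9) > 65, i.e. R(9, 9) ≥ 66.

Largest n = 65; hence R(9, 9) > 65.


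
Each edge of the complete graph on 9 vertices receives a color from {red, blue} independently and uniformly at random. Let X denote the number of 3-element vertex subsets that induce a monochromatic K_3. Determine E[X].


Let X = Σ_S X_S over the C(9, 3) = 84 subsets S of size 3, where X_S = 1 if the K_3 on S is monochromatic.
For a fixed S, the K_3 on S has C(3, 2) = 3 edges. P[all 3 edges red] = (1/2)^3, and likewise for blue, so P[monochromatic] = 2·(1/2)^3 = 2^{1 − 3} = 1/4.
By linearity of expectation: E[X] = C(9, 3) · 2^{1 − 3} = 84 · 1/4 = 21.
Numerically: E[X] ≈ 21.0000.

E[X] = C(9,3)·2^(1−C(3,2)) = 21 ≈ 21.0000.


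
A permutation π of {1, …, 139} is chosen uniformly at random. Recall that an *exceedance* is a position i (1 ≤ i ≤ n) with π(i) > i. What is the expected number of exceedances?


Write X = Σ_{i=1}^{139} X_i, where X_i = 1_{π(i) > i}.
For each fixed i, π(i) is uniform over {1, …, 139} (marginal of a uniform permutation), so P[π(i) > i] = (n − i)/n. Summing: Σ_{i=1}^{139} (n − i)/n = (0 + 1 + … + 138)/139 = 139(139 − 1)/(2·139) = (139 − 1)/2.
Hence E[X] = Σ_{i=1}^{139} (139 − i)/139 = 69 ≈ 69.000000.

E[X] = 69 = 69.000000.


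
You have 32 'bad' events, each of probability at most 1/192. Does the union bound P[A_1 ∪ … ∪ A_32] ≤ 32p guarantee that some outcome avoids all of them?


Union bound: P[∪_{i=1}^{32} A_i] ≤ Σ_i P[A_i] ≤ 32·p = 32·(1/192) = 1/6.
Numerically: 1/6 ≈ 0.16667.
Is 1/6 < 1? YES.
Since P[∪ A_i] ≤ 1/6 < 1, the complement has P[∩ A_i^c] ≥ 1 − 1/6 = 5/6 > 0, so some outcome avoids every A_i.

32·p = 1/6 ≈ 0.16667; existence CERTIFIED by the union bound.


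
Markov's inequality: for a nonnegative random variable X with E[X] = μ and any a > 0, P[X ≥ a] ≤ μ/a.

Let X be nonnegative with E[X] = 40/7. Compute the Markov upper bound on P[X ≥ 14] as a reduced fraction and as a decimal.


μ = E[X] = 40/7, a = 14.
Markov: P[X ≥ 14] ≤ μ/a = (40/7)/14 = 20/49.
Numerically: ≈ 0.40816.
(Since a = 14 > μ = 5.71429, the bound 20/49 is < 1 and informative.)

P[X ≥ 14] ≤ 20/49 ≈ 0.40816.


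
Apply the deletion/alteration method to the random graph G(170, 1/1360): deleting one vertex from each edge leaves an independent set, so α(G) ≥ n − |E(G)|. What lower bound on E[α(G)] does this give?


E[|E(G)|] = C(170, 2)·p = 14365 · (1/1360) = 169/16.
E[α(G)] ≥ n − E[|E(G)|] = 170 − 169/16 = 2551/16.
Numerically: ≈ 159.437500.
(This is only a lower bound; the true E[α(G)] may be larger.)

E[α(G)] ≥ 2551/16 ≈ 159.437500.


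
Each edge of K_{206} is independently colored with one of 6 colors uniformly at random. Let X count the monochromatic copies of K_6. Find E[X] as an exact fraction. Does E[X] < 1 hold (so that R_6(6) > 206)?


E[X] = C(206, 6) · 6^{1 − 15} = 98619368491 · 6^{−14} = 98619368491/78364164096.
As a reduced fraction: E[X] = 98619368491/78364164096 ≈ 1.2584753.
Is E[X] < 1? NO.
Since E[X] ≥ 1, the first-moment bound is inconclusive at n = 206; it does NOT by itself certify R_6(6) > 206.

E[X] = 98619368491/78364164096 ≈ 1.2584753; E[X] ≥ 1; first-moment method inconclusive here.
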